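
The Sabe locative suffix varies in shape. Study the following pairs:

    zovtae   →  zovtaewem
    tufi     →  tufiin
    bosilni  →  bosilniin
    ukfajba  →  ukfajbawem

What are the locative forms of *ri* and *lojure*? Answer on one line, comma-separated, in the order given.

riin, lojurewem

Looking at the last vowel of each stem: -in when the last vowel of the stem is a high vowel (*tufi*, *bosilni*); -wem when the last vowel of the stem is a non-high vowel (*zovtae*, *ukfajba*).
*ri*: last vowel = /i/, a high vowel → -in → *riin*.
The last vowel of *lojure* is /e/, which is a non-high vowel, so the suffix is -wem, giving *lojurewem*.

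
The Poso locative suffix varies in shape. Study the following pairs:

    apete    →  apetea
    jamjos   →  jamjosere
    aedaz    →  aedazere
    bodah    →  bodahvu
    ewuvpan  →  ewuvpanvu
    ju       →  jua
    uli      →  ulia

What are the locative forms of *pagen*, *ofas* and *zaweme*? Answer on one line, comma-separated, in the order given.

The pattern is sibilance of the final sound: -ere when the stem ends in a sibilant (*jamjos*, *aedaz*); -vu when the stem ends in a non-sibilant consonant (*bodah*, *ewuvpan*); -a when the stem ends in a vowel (*apete*, *ju*, *uli*).
*pagen* — final sound /n/ (a non-sibilant consonant) → -vu → *pagenvu*.
*ofas*: final sound = /s/, a sibilant → -ere → *ofasere*.
Since the final sound of *zaweme* is /e/ (a vowel), it takes -a, giving *zawemea*.

pagenvu, ofasere, zawemea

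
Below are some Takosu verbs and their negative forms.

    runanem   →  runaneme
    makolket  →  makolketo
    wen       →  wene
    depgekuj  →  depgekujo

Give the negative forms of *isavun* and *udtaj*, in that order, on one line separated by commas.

Looking at the final consonant of each stem: -e when the stem ends in a nasal (*runanem*, *wen*); -o when the stem ends in a non-nasal consonant (*makolket*, *depgekuj*).
*isavun*: final consonant = /n/, a nasal → -e → *isavune*.
*udtaj*: final consonant = /j/, non-nasal → -o → *udtajo*.

isavune, udtajo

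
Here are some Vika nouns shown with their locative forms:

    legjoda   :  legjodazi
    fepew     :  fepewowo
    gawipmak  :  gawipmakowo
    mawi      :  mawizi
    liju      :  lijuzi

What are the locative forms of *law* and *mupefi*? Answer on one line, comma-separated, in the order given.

lawowo, mupefizi

The suffix is conditioned by the final sound: -owo when the stem ends in a consonant (*fepew*, *gawipmak*); -zi when the stem ends in a vowel (*legjoda*, *mawi*, *liju*).
*law*: final sound = /w/, a consonant → -owo → *lawowo*.
*mupefi*: final sound = /i/, a vowel → -zi → *mupefizi*.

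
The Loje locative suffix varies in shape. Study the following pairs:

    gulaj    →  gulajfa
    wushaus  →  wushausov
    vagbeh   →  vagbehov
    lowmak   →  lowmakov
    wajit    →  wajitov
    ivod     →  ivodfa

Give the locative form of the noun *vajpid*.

vajpidfa

The alternation tracks the final consonant of the stem — -ov when the stem ends in a voiceless consonant (*wushaus*, *vagbeh*, *lowmak*, *wajit*); -fa when the stem ends in a voiced consonant (*gulaj*, *ivod*).
*vajpid* — final consonant /d/ (voiced) → -fa → *vajpidfa*.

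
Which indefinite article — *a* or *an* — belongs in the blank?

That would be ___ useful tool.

a

The indefinite article is chosen by the initial *sound* of the following word, not its spelling.
*useful* begins with the sound /juː/ (u pronounced /juː/) — a consonant sound.
So the article is *a*: That would be a useful tool.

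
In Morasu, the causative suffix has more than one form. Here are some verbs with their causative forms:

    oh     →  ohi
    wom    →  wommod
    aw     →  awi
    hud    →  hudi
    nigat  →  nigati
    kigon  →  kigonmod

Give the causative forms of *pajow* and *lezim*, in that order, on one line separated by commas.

The suffix is conditioned by the final consonant: -mod when the stem ends in a nasal (*wom*, *kigon*); -i when the stem ends in a non-nasal consonant (*oh*, *aw*, *hud*, *nigat*).
*pajow* — final consonant /w/ (non-nasal) → -i → *pajowi*.
*lezim*: final consonant = /m/, a nasal → -mod → *lezimmod*.

pajowi, lezimmod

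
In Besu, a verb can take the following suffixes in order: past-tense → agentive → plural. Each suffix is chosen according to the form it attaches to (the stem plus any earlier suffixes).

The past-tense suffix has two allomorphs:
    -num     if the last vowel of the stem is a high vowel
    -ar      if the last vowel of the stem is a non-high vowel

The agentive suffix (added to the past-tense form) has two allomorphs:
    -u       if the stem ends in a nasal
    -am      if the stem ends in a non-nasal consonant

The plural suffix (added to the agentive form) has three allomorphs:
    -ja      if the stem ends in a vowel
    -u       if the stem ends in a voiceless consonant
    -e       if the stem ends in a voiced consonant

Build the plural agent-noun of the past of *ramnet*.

ramnetarame

*ramnet*: last vowel = /e/, a non-high vowel → -ar → *ramnetar*.
The past-tense form *ramnetar*: final consonant = /r/, non-nasal → -am → *ramnetaram*.
The agentive form *ramnetaram* — final sound /m/ (a voiced consonant) → -e → *ramnetarame*.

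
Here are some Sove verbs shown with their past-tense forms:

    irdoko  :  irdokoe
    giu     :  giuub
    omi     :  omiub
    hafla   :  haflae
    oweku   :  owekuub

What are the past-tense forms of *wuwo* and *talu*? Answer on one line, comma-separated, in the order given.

The alternation tracks the last vowel of the stem — -ub when the last vowel of the stem is a high vowel (*giu*, *omi*, *oweku*); -e when the last vowel of the stem is a non-high vowel (*irdoko*, *hafla*).
The last vowel of *wuwo* is /o/, which is a non-high vowel, so the suffix is -e, giving *wuwoe*.
*talu*: last vowel = /u/, a high vowel → -ub → *taluub*.

wuwoe, taluub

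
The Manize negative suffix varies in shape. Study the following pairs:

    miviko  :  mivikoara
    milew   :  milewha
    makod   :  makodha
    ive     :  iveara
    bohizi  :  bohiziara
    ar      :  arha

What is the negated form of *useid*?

The pattern is consonant vs. vowel: -ha when the stem ends in a consonant (*milew*, *makod*, *ar*); -ara when the stem ends in a vowel (*miviko*, *ive*, *bohizi*).
Since the final sound of *useid* is /d/ (a consonant), it takes -ha, giving *useidha*.

useidha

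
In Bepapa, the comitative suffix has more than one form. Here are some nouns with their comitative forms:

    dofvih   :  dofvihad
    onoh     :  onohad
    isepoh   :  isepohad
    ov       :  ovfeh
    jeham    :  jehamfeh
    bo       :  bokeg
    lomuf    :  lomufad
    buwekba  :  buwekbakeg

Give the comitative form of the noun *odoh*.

The suffix is conditioned by the final sound: -ad when the stem ends in a voiceless consonant (*dofvih*, *onoh*, *isepoh*, *lomuf*); -feh when the stem ends in a voiced consonant (*ov*, *jeham*); -keg when the stem ends in a vowel (*bo*, *buwekba*).
The final sound of *odoh* is /h/, which is a voiceless consonant, so the suffix is -ad, giving *odohad*.

odohad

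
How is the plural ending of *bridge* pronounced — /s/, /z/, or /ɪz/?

/ɪz/

The stem *bridge* ends in a sibilant (/s, z, ʃ, ʒ, tʃ, dʒ/).
The plural suffix surfaces as /ɪz/ after sibilants, /s/ after other voiceless consonants, and /z/ after other voiced sounds.
So the plural -s on *bridge* is pronounced /ɪz/.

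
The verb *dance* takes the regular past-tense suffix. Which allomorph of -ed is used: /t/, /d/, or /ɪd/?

The stem *dance* ends in a voiceless consonant other than /t/.
The -ed suffix is realized as /ɪd/ after /t, d/; as /t/ after other voiceless consonants; and as /d/ after other voiced sounds.
So -ed on *dance* is pronounced /t/.

/t/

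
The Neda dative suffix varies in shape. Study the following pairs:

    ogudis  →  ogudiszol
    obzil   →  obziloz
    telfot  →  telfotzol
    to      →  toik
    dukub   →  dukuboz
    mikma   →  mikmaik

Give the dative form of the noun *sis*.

siszol

The alternation tracks the final sound of the stem — -zol when the stem ends in a voiceless consonant (*ogudis*, *telfot*); -oz when the stem ends in a voiced consonant (*obzil*, *dukub*); -ik when the stem ends in a vowel (*to*, *mikma*).
The final sound of *sis* is /s/, which is a voiceless consonant, so the suffix is -zol, giving *siszol*.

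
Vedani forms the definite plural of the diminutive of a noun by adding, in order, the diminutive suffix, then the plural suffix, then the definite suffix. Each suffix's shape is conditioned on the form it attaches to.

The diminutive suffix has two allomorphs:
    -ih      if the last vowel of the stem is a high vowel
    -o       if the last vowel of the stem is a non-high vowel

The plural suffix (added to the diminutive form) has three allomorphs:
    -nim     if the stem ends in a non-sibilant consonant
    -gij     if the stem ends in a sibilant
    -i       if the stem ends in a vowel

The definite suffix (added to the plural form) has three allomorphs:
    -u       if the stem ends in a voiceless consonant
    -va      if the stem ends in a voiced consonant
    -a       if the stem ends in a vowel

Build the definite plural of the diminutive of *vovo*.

Since the last vowel of *vovo* is /o/ (a non-high vowel), it takes -o, giving *vovoo*.
The diminutive form *vovoo*: final sound = /o/, a vowel → -i → *vovooi*.
The plural form *vovooi*: final sound = /i/, a vowel → -a → *vovooia*.

vovooia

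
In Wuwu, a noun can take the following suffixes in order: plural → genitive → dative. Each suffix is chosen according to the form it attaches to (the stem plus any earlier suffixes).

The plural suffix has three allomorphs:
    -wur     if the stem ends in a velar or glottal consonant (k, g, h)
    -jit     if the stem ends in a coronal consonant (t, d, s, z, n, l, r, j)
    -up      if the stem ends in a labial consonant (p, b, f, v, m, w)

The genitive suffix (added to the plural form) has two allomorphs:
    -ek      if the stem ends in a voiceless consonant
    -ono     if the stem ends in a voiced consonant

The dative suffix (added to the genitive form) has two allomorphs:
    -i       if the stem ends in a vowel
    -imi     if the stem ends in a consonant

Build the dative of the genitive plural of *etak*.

etakwuronoi

*etak*: final consonant = /k/, velar/glottal → -wur → *etakwur*.
Since the final consonant of the plural form *etakwur* is /r/ (voiced), it takes -ono, giving *etakwurono*.
Since the final sound of the genitive form *etakwurono* is /o/ (a vowel), it takes -i, giving *etakwuronoi*.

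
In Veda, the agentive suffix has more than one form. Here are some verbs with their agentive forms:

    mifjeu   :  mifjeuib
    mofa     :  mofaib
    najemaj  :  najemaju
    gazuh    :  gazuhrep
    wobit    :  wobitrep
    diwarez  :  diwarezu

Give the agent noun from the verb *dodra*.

dodraib

The pattern is voicing of the final sound: -rep when the stem ends in a voiceless consonant (*gazuh*, *wobit*); -u when the stem ends in a voiced consonant (*najemaj*, *diwarez*); -ib when the stem ends in a vowel (*mifjeu*, *mofa*).
*dodra*: final sound = /a/, a vowel → -ib → *dodraib*.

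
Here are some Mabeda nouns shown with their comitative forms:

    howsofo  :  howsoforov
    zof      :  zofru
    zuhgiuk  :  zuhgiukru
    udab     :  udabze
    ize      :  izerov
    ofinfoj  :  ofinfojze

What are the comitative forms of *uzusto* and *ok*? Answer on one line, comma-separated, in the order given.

uzustorov, okru

The suffix is conditioned by the final sound: -ru when the stem ends in a voiceless consonant (*zof*, *zuhgiuk*); -ze when the stem ends in a voiced consonant (*udab*, *ofinfoj*); -rov when the stem ends in a vowel (*howsofo*, *ize*).
The final sound of *uzusto* is /o/, which is a vowel, so the suffix is -rov, giving *uzustorov*.
*ok*: final sound = /k/, a voiceless consonant → -ru → *okru*.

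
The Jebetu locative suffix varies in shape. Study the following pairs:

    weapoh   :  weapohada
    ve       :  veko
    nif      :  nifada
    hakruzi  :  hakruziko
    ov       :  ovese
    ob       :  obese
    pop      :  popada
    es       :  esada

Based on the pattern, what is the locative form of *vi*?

viko

The pattern is voicing of the final sound: -ada when the stem ends in a voiceless consonant (*weapoh*, *nif*, *pop*, *es*); -ese when the stem ends in a voiced consonant (*ov*, *ob*); -ko when the stem ends in a vowel (*ve*, *hakruzi*).
Since the final sound of *vi* is /i/ (a vowel), it takes -ko, giving *viko*.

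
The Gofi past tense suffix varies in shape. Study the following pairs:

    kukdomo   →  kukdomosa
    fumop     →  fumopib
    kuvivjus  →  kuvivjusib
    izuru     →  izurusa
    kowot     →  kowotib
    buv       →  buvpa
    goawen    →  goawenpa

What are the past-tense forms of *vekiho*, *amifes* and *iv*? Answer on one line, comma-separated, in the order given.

vekihosa, amifesib, ivpa

The pattern is voicing of the final sound: -ib when the stem ends in a voiceless consonant (*fumop*, *kuvivjus*, *kowot*); -pa when the stem ends in a voiced consonant (*buv*, *goawen*); -sa when the stem ends in a vowel (*kukdomo*, *izuru*).
Since the final sound of *vekiho* is /o/ (a vowel), it takes -sa, giving *vekihosa*.
The final sound of *amifes* is /s/, which is a voiceless consonant, so the suffix is -ib, giving *amifesib*.
*iv*: final sound = /v/, a voiced consonant → -pa → *ivpa*.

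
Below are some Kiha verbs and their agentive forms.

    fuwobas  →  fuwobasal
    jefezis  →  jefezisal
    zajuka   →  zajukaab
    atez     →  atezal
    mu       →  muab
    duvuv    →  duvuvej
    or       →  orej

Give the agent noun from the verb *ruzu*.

ruzuab

The alternation tracks the final sound of the stem — -al when the stem ends in a sibilant (*fuwobas*, *jefezis*, *atez*); -ej when the stem ends in a non-sibilant consonant (*duvuv*, *or*); -ab when the stem ends in a vowel (*zajuka*, *mu*).
*ruzu* — final sound /u/ (a vowel) → -ab → *ruzuab*.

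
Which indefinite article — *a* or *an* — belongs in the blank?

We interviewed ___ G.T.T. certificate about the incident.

The indefinite article is chosen by the initial *sound* of the following word, not its spelling.
The initialism *G.T.T.* is read letter by letter; the first letter, G, is pronounced /dʒiː/, which begins with a consonant sound.
So the article is *a*: We interviewed a G.T.T. certificate about the incident.

a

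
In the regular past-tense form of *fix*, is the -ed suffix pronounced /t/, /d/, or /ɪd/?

/t/

The stem *fix* ends in a voiceless consonant other than /t/.
The -ed suffix is realized as /ɪd/ after /t, d/; as /t/ after other voiceless consonants; and as /d/ after other voiced sounds.
So -ed on *fix* is pronounced /t/.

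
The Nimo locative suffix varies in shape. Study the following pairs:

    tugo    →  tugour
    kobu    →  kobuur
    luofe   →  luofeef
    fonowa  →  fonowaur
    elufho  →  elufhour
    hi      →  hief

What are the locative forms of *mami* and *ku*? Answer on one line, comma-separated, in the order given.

mamief, kuur

The suffix is conditioned by the last vowel: -ef when the last vowel of the stem is a front vowel (*luofe*, *hi*); -ur when the last vowel of the stem is a back vowel (*tugo*, *kobu*, *fonowa*, *elufho*).
Since the last vowel of *mami* is /i/ (a front vowel), it takes -ef, giving *mamief*.
*ku* — last vowel /u/ (a back vowel) → -ur → *kuur*.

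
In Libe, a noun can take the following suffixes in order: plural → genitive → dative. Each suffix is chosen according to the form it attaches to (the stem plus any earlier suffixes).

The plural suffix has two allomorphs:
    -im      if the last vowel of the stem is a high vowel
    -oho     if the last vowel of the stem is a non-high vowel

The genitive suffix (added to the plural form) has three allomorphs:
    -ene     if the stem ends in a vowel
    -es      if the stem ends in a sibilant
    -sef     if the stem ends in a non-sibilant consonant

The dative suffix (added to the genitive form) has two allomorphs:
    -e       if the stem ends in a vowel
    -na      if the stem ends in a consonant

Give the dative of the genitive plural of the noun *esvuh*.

Since the last vowel of *esvuh* is /u/ (a high vowel), it takes -im, giving *esvuhim*.
The plural form *esvuhim* — final sound /m/ (a non-sibilant consonant) → -sef → *esvuhimsef*.
Since the final sound of the genitive form *esvuhimsef* is /f/ (a consonant), it takes -na, giving *esvuhimsefna*.

esvuhimsefna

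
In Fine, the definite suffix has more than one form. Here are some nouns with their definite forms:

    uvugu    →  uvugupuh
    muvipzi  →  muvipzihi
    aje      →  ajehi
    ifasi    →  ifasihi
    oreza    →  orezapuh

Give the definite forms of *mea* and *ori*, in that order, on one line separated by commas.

The pattern is front/back vowel harmony: -hi when the last vowel of the stem is a front vowel (*muvipzi*, *aje*, *ifasi*); -puh when the last vowel of the stem is a back vowel (*uvugu*, *oreza*).
*mea* — last vowel /a/ (a back vowel) → -puh → *meapuh*.
The last vowel of *ori* is /i/, which is a front vowel, so the suffix is -hi, giving *orihi*.

meapuh, orihi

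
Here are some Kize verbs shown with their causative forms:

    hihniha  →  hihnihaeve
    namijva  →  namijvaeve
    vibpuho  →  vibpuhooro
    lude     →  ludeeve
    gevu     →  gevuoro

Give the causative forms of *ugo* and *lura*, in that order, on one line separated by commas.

Looking at the last vowel of each stem: -oro when the last vowel of the stem is a rounded vowel (*vibpuho*, *gevu*); -eve when the last vowel of the stem is an unrounded vowel (*hihniha*, *namijva*, *lude*).
The last vowel of *ugo* is /o/, which is a rounded vowel, so the suffix is -oro, giving *ugooro*.
*lura* — last vowel /a/ (an unrounded vowel) → -eve → *luraeve*.

ugooro, luraeve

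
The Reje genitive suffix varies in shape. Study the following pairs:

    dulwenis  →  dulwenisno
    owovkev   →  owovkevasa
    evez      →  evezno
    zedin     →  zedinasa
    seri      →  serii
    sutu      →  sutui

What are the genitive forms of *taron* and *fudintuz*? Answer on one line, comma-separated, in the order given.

taronasa, fudintuzno

The suffix is conditioned by the final sound: -no when the stem ends in a sibilant (*dulwenis*, *evez*); -asa when the stem ends in a non-sibilant consonant (*owovkev*, *zedin*); -i when the stem ends in a vowel (*seri*, *sutu*).
*taron* — final sound /n/ (a non-sibilant consonant) → -asa → *taronasa*.
The final sound of *fudintuz* is /z/, which is a sibilant, so the suffix is -no, giving *fudintuzno*.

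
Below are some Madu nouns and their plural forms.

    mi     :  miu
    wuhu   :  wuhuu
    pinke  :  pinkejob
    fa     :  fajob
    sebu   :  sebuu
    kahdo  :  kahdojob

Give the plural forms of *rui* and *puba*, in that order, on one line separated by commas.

ruiu, pubajob

The alternation tracks the last vowel of the stem — -u when the last vowel of the stem is a high vowel (*mi*, *wuhu*, *sebu*); -job when the last vowel of the stem is a non-high vowel (*pinke*, *fa*, *kahdo*).
*rui*: last vowel = /i/, a high vowel → -u → *ruiu*.
The last vowel of *puba* is /a/, which is a non-high vowel, so the suffix is -job, giving *pubajob*.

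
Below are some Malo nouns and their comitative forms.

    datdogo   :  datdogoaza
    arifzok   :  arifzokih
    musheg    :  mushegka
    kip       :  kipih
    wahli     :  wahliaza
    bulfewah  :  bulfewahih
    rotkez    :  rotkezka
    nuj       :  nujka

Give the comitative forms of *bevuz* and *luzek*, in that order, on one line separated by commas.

Looking at the final sound of each stem: -ih when the stem ends in a voiceless consonant (*arifzok*, *kip*, *bulfewah*); -ka when the stem ends in a voiced consonant (*musheg*, *rotkez*, *nuj*); -aza when the stem ends in a vowel (*datdogo*, *wahli*).
*bevuz*: final sound = /z/, a voiced consonant → -ka → *bevuzka*.
*luzek*: final sound = /k/, a voiceless consonant → -ih → *luzekih*.

bevuzka, luzekih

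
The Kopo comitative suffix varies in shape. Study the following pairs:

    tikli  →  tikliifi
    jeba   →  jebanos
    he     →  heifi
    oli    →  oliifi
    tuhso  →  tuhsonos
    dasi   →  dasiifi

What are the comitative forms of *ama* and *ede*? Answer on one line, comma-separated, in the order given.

The alternation tracks the last vowel of the stem — -ifi when the last vowel of the stem is a front vowel (*tikli*, *he*, *oli*, *dasi*); -nos when the last vowel of the stem is a back vowel (*jeba*, *tuhso*).
*ama* — last vowel /a/ (a back vowel) → -nos → *amanos*.
*ede*: last vowel = /e/, a front vowel → -ifi → *edeifi*.

amanos, edeifi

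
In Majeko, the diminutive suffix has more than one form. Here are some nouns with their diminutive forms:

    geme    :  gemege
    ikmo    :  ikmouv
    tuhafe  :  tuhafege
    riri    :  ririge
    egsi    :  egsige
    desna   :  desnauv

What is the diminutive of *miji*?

mijige

The pattern is front/back vowel harmony: -ge when the last vowel of the stem is a front vowel (*geme*, *tuhafe*, *riri*, *egsi*); -uv when the last vowel of the stem is a back vowel (*ikmo*, *desna*).
*miji* — last vowel /i/ (a front vowel) → -ge → *mijige*.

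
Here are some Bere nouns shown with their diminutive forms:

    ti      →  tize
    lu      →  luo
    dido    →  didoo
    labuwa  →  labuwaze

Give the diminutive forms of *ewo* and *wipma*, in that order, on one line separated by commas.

ewoo, wipmaze

The pattern is rounding harmony: -o when the last vowel of the stem is a rounded vowel (*lu*, *dido*); -ze when the last vowel of the stem is an unrounded vowel (*ti*, *labuwa*).
*ewo*: last vowel = /o/, a rounded vowel → -o → *ewoo*.
The last vowel of *wipma* is /a/, which is an unrounded vowel, so the suffix is -ze, giving *wipmaze*.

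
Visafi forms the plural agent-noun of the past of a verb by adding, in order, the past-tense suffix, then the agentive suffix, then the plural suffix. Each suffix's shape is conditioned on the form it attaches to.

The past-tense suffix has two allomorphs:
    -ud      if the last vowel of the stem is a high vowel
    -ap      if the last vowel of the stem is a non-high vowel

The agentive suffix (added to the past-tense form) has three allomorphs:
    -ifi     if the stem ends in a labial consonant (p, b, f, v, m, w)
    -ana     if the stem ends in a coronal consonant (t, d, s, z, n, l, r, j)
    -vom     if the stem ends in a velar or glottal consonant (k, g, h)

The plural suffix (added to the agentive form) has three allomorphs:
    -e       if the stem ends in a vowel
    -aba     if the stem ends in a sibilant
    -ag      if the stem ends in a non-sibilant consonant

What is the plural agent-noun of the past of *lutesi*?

lutesiudanae

*lutesi*: last vowel = /i/, a high vowel → -ud → *lutesiud*.
The past-tense form *lutesiud*: final consonant = /d/, coronal → -ana → *lutesiudana*.
Since the final sound of the agentive form *lutesiudana* is /a/ (a vowel), it takes -e, giving *lutesiudanae*.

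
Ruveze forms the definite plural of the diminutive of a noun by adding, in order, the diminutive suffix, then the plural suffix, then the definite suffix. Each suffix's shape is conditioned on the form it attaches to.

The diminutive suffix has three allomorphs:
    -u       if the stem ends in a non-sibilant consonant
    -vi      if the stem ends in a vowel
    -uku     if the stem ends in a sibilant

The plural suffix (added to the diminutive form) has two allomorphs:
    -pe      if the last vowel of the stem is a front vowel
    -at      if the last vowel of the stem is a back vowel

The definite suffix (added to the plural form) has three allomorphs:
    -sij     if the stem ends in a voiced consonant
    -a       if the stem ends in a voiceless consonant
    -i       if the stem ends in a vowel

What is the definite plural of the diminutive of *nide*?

The final sound of *nide* is /e/, which is a vowel, so the diminutive suffix is -vi, giving *nidevi*.
The diminutive form *nidevi* — last vowel /i/ (a front vowel) → -pe → *nidevipe*.
The plural form *nidevipe*: final sound = /e/, a vowel → -i → *nidevipei*.

nidevipei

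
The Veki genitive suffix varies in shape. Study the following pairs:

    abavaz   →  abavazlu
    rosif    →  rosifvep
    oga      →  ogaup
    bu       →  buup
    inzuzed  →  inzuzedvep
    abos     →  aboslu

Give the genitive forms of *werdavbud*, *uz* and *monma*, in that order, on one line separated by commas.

werdavbudvep, uzlu, monmaup

The suffix is conditioned by the final sound: -lu when the stem ends in a sibilant (*abavaz*, *abos*); -vep when the stem ends in a non-sibilant consonant (*rosif*, *inzuzed*); -up when the stem ends in a vowel (*oga*, *bu*).
Since the final sound of *werdavbud* is /d/ (a non-sibilant consonant), it takes -vep, giving *werdavbudvep*.
Since the final sound of *uz* is /z/ (a sibilant), it takes -lu, giving *uzlu*.
Since the final sound of *monma* is /a/ (a vowel), it takes -up, giving *monmaup*.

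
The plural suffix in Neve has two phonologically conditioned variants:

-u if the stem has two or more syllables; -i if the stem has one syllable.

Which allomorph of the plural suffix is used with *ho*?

With one syllable, *ho* takes -i.

-i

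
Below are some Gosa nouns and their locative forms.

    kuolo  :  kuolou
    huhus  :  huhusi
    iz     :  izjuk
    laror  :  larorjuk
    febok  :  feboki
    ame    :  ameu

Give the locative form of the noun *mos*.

mosi

The pattern is voicing of the final sound: -i when the stem ends in a voiceless consonant (*huhus*, *febok*); -juk when the stem ends in a voiced consonant (*iz*, *laror*); -u when the stem ends in a vowel (*kuolo*, *ame*).
The final sound of *mos* is /s/, which is a voiceless consonant, so the suffix is -i, giving *mosi*.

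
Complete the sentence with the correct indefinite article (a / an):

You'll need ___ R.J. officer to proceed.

The indefinite article is chosen by the initial *sound* of the following word, not its spelling.
The initialism *R.J.* is read letter by letter; the first letter, R, is pronounced /ɑr/, which begins with a vowel sound.
So the article is *an*: You'll need an R.J. officer to proceed.

an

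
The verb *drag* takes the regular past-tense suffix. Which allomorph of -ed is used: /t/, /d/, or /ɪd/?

The stem *drag* ends in a voiced sound other than /d/.
The -ed suffix is realized as /ɪd/ after /t, d/; as /t/ after other voiceless consonants; and as /d/ after other voiced sounds.
So -ed on *drag* is pronounced /d/.

/d/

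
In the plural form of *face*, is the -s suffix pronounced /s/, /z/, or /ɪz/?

The stem *face* ends in a sibilant (/s, z, ʃ, ʒ, tʃ, dʒ/).
The plural suffix surfaces as /ɪz/ after sibilants, /s/ after other voiceless consonants, and /z/ after other voiced sounds.
So the plural -s on *face* is pronounced /ɪz/.

/ɪz/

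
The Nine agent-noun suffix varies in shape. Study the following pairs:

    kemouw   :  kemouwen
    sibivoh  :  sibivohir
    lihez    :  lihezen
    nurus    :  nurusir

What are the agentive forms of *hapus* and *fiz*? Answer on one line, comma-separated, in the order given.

hapusir, fizen

Looking at the final consonant of each stem: -ir when the stem ends in a voiceless consonant (*sibivoh*, *nurus*); -en when the stem ends in a voiced consonant (*kemouw*, *lihez*).
The final consonant of *hapus* is /s/, which is voiceless, so the suffix is -ir, giving *hapusir*.
Since the final consonant of *fiz* is /z/ (voiced), it takes -en, giving *fizen*.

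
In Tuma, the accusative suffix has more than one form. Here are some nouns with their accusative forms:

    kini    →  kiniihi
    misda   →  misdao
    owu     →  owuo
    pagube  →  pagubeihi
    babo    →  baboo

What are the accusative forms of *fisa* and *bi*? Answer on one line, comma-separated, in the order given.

The pattern is front/back vowel harmony: -ihi when the last vowel of the stem is a front vowel (*kini*, *pagube*); -o when the last vowel of the stem is a back vowel (*misda*, *owu*, *babo*).
*fisa* — last vowel /a/ (a back vowel) → -o → *fisao*.
*bi*: last vowel = /i/, a front vowel → -ihi → *biihi*.

fisao, biihi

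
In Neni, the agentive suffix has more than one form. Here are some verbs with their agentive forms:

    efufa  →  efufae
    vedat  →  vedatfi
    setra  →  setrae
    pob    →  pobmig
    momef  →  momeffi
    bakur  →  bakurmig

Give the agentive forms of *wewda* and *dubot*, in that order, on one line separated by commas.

Looking at the final sound of each stem: -fi when the stem ends in a voiceless consonant (*vedat*, *momef*); -mig when the stem ends in a voiced consonant (*pob*, *bakur*); -e when the stem ends in a vowel (*efufa*, *setra*).
*wewda*: final sound = /a/, a vowel → -e → *wewdae*.
*dubot*: final sound = /t/, a voiceless consonant → -fi → *dubotfi*.

wewdae, dubotfi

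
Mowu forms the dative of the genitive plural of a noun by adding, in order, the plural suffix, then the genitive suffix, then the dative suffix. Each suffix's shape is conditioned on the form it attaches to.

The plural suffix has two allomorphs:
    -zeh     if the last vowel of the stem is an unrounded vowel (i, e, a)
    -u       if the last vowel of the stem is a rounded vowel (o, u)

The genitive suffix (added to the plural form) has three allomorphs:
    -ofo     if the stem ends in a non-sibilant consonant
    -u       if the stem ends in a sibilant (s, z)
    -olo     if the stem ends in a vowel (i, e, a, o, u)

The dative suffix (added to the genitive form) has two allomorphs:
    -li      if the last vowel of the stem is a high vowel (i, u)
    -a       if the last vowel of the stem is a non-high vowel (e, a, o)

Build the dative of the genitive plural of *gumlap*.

gumlapzehofoa

Since the last vowel of *gumlap* is /a/ (an unrounded vowel), it takes -zeh, giving *gumlapzeh*.
The plural form *gumlapzeh*: final sound = /h/, a non-sibilant consonant → -ofo → *gumlapzehofo*.
The genitive form *gumlapzehofo* — last vowel /o/ (a non-high vowel) → -a → *gumlapzehofoa*.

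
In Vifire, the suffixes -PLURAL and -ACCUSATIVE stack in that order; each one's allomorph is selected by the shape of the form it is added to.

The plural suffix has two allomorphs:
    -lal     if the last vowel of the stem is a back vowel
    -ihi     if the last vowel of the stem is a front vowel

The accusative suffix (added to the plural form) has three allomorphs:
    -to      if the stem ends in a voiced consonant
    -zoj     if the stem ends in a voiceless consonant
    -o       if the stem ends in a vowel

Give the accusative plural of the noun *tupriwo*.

The last vowel of *tupriwo* is /o/, which is a back vowel, so the plural suffix is -lal, giving *tupriwolal*.
The final sound of the plural form *tupriwolal* is /l/, which is a voiced consonant, so the accusative suffix is -to, giving *tupriwolalto*.

tupriwolalto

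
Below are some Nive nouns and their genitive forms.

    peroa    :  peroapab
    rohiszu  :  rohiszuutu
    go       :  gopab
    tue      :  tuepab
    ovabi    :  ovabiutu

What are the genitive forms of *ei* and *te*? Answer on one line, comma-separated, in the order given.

The alternation tracks the last vowel of the stem — -utu when the last vowel of the stem is a high vowel (*rohiszu*, *ovabi*); -pab when the last vowel of the stem is a non-high vowel (*peroa*, *go*, *tue*).
The last vowel of *ei* is /i/, which is a high vowel, so the suffix is -utu, giving *eiutu*.
*te* — last vowel /e/ (a non-high vowel) → -pab → *tepab*.

eiutu, tepab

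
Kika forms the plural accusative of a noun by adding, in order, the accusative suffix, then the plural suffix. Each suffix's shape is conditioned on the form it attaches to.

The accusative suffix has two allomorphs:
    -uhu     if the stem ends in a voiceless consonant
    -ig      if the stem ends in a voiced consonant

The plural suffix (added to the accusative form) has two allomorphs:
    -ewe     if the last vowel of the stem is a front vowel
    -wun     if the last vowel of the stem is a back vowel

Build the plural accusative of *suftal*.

suftaligewe

The final consonant of *suftal* is /l/, which is voiced, so the accusative suffix is -ig, giving *suftalig*.
The last vowel of the accusative form *suftalig* is /i/, which is a front vowel, so the plural suffix is -ewe, giving *suftaligewe*.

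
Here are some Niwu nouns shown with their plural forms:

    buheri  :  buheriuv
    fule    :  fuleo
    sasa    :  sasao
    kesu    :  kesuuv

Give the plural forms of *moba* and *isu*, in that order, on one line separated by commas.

mobao, isuuv

The suffix is conditioned by the last vowel: -uv when the last vowel of the stem is a high vowel (*buheri*, *kesu*); -o when the last vowel of the stem is a non-high vowel (*fule*, *sasa*).
*moba*: last vowel = /a/, a non-high vowel → -o → *mobao*.
Since the last vowel of *isu* is /u/ (a high vowel), it takes -uv, giving *isuuv*.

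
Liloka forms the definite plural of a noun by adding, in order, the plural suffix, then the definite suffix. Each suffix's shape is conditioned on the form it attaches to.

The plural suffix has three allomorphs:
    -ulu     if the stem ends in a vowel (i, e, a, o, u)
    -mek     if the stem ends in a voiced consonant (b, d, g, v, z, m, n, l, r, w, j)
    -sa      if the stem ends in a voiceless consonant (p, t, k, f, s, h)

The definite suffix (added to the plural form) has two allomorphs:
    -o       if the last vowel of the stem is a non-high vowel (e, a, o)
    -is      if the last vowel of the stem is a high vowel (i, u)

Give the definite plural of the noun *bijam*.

The final sound of *bijam* is /m/, which is a voiced consonant, so the plural suffix is -mek, giving *bijammek*.
The plural form *bijammek*: last vowel = /e/, a non-high vowel → -o → *bijammeko*.

bijammeko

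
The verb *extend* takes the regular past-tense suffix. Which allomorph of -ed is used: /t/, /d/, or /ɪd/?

The stem *extend* ends in /t/ or /d/.
The -ed suffix is realized as /ɪd/ after /t, d/; as /t/ after other voiceless consonants; and as /d/ after other voiced sounds.
So -ed on *extend* is pronounced /ɪd/.

/ɪd/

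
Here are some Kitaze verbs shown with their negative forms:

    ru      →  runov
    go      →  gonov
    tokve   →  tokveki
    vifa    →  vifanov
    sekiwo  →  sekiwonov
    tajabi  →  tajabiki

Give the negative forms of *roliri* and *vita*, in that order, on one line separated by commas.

The alternation tracks the last vowel of the stem — -ki when the last vowel of the stem is a front vowel (*tokve*, *tajabi*); -nov when the last vowel of the stem is a back vowel (*ru*, *go*, *vifa*, *sekiwo*).
Since the last vowel of *roliri* is /i/ (a front vowel), it takes -ki, giving *roliriki*.
The last vowel of *vita* is /a/, which is a back vowel, so the suffix is -nov, giving *vitanov*.

roliriki, vitanov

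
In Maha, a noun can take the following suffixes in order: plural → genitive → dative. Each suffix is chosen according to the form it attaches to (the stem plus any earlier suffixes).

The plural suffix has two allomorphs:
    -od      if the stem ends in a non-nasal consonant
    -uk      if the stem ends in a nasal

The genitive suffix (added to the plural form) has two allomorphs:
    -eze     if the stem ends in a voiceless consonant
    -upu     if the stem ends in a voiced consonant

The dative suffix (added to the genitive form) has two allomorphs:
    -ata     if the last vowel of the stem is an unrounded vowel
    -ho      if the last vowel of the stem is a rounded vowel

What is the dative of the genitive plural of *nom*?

nomukezeata

The final consonant of *nom* is /m/, which is a nasal, so the plural suffix is -uk, giving *nomuk*.
The plural form *nomuk*: final consonant = /k/, voiceless → -eze → *nomukeze*.
Since the last vowel of the genitive form *nomukeze* is /e/ (an unrounded vowel), it takes -ata, giving *nomukezeata*.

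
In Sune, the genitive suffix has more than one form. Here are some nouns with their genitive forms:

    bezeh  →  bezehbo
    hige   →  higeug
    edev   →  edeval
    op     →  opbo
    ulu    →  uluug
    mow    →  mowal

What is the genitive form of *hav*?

haval

The pattern is voicing of the final sound: -bo when the stem ends in a voiceless consonant (*bezeh*, *op*); -al when the stem ends in a voiced consonant (*edev*, *mow*); -ug when the stem ends in a vowel (*hige*, *ulu*).
*hav*: final sound = /v/, a voiced consonant → -al → *haval*.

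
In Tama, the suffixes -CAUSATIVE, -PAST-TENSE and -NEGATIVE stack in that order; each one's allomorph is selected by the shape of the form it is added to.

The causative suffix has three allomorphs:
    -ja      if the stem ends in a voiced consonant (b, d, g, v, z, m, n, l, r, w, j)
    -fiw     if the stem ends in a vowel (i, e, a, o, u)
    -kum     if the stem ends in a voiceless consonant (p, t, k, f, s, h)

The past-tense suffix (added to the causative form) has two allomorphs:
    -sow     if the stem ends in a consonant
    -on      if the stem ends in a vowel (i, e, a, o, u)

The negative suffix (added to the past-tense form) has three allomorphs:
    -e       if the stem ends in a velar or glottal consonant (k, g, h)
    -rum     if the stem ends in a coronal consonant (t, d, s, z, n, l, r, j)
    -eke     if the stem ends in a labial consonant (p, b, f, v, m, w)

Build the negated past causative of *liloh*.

lilohkumsoweke

*liloh* — final sound /h/ (a voiceless consonant) → -kum → *lilohkum*.
The final sound of the causative form *lilohkum* is /m/, which is a consonant, so the past-tense suffix is -sow, giving *lilohkumsow*.
The past-tense form *lilohkumsow* — final consonant /w/ (labial) → -eke → *lilohkumsoweke*.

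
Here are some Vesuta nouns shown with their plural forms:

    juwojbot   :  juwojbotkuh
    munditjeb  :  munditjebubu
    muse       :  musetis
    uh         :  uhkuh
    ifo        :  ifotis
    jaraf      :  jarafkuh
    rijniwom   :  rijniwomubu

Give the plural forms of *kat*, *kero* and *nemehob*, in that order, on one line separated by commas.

katkuh, kerotis, nemehobubu

The suffix is conditioned by the final sound: -kuh when the stem ends in a voiceless consonant (*juwojbot*, *uh*, *jaraf*); -ubu when the stem ends in a voiced consonant (*munditjeb*, *rijniwom*); -tis when the stem ends in a vowel (*muse*, *ifo*).
Since the final sound of *kat* is /t/ (a voiceless consonant), it takes -kuh, giving *katkuh*.
The final sound of *kero* is /o/, which is a vowel, so the suffix is -tis, giving *kerotis*.
*nemehob* — final sound /b/ (a voiced consonant) → -ubu → *nemehobubu*.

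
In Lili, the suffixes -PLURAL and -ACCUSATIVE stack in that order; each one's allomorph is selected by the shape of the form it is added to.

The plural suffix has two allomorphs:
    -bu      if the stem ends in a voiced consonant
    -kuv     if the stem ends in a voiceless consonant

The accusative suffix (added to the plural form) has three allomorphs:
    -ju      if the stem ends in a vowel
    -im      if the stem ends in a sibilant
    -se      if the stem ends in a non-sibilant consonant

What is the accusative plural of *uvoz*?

uvozbuju

The final consonant of *uvoz* is /z/, which is voiced, so the plural suffix is -bu, giving *uvozbu*.
The plural form *uvozbu*: final sound = /u/, a vowel → -ju → *uvozbuju*.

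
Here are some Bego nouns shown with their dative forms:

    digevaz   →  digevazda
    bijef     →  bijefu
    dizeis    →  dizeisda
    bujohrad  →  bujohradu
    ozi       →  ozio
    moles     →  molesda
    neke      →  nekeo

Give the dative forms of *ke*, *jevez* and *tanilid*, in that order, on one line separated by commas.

keo, jevezda, tanilidu

The suffix is conditioned by the final sound: -da when the stem ends in a sibilant (*digevaz*, *dizeis*, *moles*); -u when the stem ends in a non-sibilant consonant (*bijef*, *bujohrad*); -o when the stem ends in a vowel (*ozi*, *neke*).
Since the final sound of *ke* is /e/ (a vowel), it takes -o, giving *keo*.
*jevez* — final sound /z/ (a sibilant) → -da → *jevezda*.
The final sound of *tanilid* is /d/, which is a non-sibilant consonant, so the suffix is -u, giving *tanilidu*.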